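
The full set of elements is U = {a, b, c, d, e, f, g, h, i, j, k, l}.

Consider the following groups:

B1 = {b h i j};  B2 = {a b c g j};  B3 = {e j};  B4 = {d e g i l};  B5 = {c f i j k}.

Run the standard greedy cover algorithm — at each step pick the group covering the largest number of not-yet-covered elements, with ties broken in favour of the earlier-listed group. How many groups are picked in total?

Greedy: pick B2 (covers 5 new) → pick B4 (covers 4 new) → pick B5 (covers 2 new) → pick B1 (covers 1 new). Total picks: 4.

4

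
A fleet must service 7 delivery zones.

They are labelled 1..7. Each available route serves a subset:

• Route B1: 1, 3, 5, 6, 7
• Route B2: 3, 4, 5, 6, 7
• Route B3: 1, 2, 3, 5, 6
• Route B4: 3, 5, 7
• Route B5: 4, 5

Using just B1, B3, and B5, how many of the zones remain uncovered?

0

Union of B1, B3, B5 = {1, 2, 3, 4, 5, 6, 7} — that's every zone, so 0 are uncovered.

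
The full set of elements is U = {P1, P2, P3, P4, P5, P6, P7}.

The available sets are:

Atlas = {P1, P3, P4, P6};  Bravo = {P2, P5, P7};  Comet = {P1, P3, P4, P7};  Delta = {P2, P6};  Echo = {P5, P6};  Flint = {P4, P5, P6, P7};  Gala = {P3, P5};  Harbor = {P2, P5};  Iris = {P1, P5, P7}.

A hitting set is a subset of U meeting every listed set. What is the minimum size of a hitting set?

The 3 elements {P1, P2, P5} hit every set.
No choice of 2 elements meets every set, so 3 is the minimum.

3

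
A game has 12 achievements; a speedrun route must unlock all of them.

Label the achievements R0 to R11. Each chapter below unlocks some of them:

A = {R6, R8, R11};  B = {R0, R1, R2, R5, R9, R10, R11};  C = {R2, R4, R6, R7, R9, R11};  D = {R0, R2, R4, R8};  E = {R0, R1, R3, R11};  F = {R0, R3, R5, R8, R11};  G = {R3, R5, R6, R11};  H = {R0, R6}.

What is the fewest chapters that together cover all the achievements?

Take {B, C, F}. Their union is {R0, R1, R2, R3, R4, R5, R6, R7, R8, R9, R10, R11}, which is all 12 achievements.
Only C contains R7, so C is forced; the remaining 6 achievements need at least 2 more chapters (each remaining chapter adds at most 4) — so at least 3 chapters are needed, and 3 is optimal.

3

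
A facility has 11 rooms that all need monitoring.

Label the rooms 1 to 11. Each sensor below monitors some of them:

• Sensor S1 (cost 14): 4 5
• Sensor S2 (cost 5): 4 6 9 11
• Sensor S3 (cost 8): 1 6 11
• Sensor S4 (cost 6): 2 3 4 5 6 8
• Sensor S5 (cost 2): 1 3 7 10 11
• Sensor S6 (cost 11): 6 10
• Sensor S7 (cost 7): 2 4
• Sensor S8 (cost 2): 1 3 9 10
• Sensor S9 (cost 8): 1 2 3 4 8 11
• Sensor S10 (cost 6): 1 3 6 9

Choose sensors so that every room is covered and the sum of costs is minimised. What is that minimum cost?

S4, S5, S8 together cover every room (S4 ∪ S5 ∪ S8 = {1, 2, 3, 4, 5, 6, 7, 8, 9, 10, 11}); total cost 6 + 2 + 2 = 10.
No covering selection has total cost below 10.

10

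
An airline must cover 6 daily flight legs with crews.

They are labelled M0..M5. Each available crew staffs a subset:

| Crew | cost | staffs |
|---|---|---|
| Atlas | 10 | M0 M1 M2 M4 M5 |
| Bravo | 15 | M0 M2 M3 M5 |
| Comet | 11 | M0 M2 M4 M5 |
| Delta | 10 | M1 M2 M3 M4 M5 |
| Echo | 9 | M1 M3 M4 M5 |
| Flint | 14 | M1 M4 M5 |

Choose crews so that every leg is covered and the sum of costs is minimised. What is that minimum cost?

Atlas, Echo together cover every leg (Atlas ∪ Echo = {M0, M1, M2, M3, M4, M5}); total cost 10 + 9 = 19.
No covering selection has total cost below 19.

19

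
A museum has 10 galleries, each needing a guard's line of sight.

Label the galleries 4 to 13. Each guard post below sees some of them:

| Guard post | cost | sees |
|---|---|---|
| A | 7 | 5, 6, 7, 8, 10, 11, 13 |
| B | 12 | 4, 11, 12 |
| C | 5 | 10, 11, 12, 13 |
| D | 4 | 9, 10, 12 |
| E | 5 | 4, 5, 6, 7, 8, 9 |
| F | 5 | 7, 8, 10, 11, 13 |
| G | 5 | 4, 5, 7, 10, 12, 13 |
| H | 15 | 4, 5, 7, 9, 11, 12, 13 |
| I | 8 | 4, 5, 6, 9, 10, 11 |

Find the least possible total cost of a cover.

C, E together cover every gallery (C ∪ E = {4, 5, 6, 7, 8, 9, 10, 11, 12, 13}); total cost 5 + 5 = 10.
No covering selection has total cost below 10.

10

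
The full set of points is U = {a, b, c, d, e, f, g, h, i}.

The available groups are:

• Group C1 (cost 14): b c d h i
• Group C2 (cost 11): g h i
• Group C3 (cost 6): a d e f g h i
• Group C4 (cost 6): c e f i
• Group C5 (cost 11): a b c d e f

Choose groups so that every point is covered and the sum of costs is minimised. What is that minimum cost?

17

C3, C5 together cover every point (C3 ∪ C5 = {a, b, c, d, e, f, g, h, i}); total cost 6 + 11 = 17.
No covering selection has total cost below 17.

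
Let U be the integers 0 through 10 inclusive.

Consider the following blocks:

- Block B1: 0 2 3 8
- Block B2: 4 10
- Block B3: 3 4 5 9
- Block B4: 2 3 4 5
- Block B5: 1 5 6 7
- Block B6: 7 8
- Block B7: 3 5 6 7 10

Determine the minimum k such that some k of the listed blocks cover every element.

4

B1, B3, B5, and B7 cover everything between them: the union {0, 1, 2, 3, 4, 5, 6, 7, 8, 9, 10} is all of U.
Only B3 contains 9, so B3 is forced; the remaining 7 elements need at least 3 more blocks (each remaining block adds at most 3) — so at least 4 blocks are needed, and 4 is optimal.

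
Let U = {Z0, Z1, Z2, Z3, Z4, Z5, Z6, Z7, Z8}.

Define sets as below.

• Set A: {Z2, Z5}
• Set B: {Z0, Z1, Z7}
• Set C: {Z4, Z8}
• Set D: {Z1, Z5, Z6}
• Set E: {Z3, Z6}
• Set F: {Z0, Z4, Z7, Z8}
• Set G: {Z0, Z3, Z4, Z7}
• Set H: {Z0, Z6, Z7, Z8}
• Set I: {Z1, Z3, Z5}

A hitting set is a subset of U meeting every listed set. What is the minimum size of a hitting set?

4

T = {Z1, Z2, Z4, Z6} meets every set (each contains at least one member of T), and |T| = 4.
The sets A, B, C, E are pairwise disjoint, so any hitting set needs a separate point for each — at least 4. Hence 4 is optimal.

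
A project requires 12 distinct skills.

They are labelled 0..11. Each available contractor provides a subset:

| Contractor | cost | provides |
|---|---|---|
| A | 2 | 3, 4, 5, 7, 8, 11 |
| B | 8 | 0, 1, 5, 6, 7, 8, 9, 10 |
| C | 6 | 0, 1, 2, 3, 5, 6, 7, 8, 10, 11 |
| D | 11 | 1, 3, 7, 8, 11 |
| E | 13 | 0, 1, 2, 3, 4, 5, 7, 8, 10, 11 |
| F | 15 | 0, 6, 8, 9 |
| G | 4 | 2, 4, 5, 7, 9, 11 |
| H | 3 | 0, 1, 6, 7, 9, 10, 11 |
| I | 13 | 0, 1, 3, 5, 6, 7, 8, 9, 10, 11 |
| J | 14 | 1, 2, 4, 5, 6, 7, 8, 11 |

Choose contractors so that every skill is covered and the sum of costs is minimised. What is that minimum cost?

9

A, G, H together cover every skill (A ∪ G ∪ H = {0, 1, 2, 3, 4, 5, 6, 7, 8, 9, 10, 11}); total cost 2 + 4 + 3 = 9.
No covering selection has total cost below 9.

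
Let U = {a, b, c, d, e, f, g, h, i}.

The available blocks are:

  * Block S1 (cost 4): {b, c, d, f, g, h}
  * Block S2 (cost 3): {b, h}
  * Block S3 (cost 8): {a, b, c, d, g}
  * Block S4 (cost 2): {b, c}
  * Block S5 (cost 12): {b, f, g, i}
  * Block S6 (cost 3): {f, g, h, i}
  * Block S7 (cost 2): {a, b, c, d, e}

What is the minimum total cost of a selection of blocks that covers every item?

5

S6, S7 together cover every item (S6 ∪ S7 = {a, b, c, d, e, f, g, h, i}); total cost 3 + 2 = 5.
No covering selection has total cost below 5.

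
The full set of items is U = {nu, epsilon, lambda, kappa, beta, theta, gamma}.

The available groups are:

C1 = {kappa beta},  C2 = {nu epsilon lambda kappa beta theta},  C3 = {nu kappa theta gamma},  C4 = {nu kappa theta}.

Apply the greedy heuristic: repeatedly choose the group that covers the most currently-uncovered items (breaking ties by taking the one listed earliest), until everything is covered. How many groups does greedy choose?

Greedy: pick C2 (covers 6 new) → pick C3 (covers 1 new). Total picks: 2.

2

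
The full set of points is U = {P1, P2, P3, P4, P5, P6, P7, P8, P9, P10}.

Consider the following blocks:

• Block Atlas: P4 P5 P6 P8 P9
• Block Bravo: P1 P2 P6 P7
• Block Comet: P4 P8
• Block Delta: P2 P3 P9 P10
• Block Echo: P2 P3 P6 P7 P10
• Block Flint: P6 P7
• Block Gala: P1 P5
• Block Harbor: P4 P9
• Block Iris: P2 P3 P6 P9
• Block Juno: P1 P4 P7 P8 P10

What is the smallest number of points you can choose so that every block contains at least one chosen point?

Take H = {P4, P5, P6, P10}. Each listed block contains at least one of these, so H is a hitting set of size 4.
The blocks Comet, Delta, Flint, Gala are pairwise disjoint, so any hitting set needs a separate point for each — at least 4. Hence 4 is optimal.

4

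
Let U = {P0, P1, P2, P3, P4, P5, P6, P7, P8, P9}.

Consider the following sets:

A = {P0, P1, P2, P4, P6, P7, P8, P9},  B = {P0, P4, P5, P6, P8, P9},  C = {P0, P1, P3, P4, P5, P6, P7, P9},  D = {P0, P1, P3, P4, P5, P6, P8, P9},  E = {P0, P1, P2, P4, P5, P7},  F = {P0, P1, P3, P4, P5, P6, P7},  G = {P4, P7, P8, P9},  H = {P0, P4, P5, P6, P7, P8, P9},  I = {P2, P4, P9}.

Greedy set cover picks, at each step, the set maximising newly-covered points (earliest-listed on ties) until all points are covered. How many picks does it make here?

2

Greedy: pick A (covers 8 new) → pick C (covers 2 new). Total picks: 2.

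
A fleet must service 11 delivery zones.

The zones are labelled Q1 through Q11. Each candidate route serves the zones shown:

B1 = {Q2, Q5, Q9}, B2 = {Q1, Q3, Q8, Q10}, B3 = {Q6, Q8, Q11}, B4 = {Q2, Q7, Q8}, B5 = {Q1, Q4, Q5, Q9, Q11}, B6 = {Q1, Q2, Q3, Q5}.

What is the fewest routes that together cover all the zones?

4

Take {B2, B3, B4, B5}. Their union is {Q1, Q2, Q3, Q4, Q5, Q6, Q7, Q8, Q9, Q10, Q11}, which is all 11 zones.
No 3 of the 6 routes cover everything (all 20 combinations miss at least one zone), so 4 is optimal.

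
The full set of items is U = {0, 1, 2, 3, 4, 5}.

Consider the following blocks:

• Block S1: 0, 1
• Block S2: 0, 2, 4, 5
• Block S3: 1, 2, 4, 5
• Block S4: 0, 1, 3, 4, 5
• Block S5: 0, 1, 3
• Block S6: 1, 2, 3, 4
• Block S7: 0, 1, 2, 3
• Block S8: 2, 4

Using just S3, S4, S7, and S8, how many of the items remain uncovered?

0

Union of S3, S4, S7, S8 = {0, 1, 2, 3, 4, 5} — that's every item, so 0 are uncovered.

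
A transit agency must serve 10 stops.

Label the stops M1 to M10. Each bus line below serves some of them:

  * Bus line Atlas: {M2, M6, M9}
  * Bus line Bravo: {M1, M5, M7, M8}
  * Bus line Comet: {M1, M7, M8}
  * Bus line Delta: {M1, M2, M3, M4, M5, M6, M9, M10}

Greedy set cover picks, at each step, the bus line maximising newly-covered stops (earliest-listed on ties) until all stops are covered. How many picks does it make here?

Greedy: pick Delta (covers 8 new) → pick Bravo (covers 2 new). Total picks: 2.

2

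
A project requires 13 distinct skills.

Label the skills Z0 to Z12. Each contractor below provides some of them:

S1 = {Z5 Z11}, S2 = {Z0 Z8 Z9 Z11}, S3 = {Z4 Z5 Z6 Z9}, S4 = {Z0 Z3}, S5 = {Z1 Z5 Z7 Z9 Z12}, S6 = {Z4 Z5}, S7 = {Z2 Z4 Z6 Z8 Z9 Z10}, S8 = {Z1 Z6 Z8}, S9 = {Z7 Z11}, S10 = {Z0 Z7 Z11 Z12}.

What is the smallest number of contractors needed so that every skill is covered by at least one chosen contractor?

4

Take {S2, S4, S5, S7}. Their union is {Z0, Z1, Z2, Z3, Z4, Z5, Z6, Z7, Z8, Z9, Z10, Z11, Z12}, which is all 13 skills.
No 3 of the 10 contractors cover everything (all 120 combinations miss at least one skill), so 4 is optimal.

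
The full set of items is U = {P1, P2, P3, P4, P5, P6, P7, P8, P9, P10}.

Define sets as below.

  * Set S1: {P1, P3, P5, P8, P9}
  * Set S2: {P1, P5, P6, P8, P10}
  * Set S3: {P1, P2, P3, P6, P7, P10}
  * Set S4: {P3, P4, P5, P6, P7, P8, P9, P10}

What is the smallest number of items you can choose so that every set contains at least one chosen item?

The 2 items {P1, P4} hit every set.
No single item lies in every set, so at least 2 are needed and 2 is optimal.

2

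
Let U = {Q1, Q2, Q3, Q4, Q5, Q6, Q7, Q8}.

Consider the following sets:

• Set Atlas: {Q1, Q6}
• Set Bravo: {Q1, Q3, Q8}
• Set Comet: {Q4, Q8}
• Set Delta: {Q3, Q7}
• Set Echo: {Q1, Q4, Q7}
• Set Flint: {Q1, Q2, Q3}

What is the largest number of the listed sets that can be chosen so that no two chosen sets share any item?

Atlas, Comet, Delta are pairwise disjoint (Atlas={Q1,Q6}; Comet={Q4,Q8}; Delta={Q3,Q7}).
Every remaining set overlaps one of these, and no 4 of the listed sets are pairwise disjoint, so 3 is the maximum.

3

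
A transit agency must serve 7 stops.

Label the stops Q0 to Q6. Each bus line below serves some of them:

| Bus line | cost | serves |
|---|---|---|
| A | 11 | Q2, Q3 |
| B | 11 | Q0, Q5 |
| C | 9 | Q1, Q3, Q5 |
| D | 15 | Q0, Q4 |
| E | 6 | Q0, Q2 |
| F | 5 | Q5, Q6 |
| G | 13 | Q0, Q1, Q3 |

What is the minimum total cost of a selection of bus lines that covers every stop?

C, D, E, F together cover every stop (C ∪ D ∪ E ∪ F = {Q0, Q1, Q2, Q3, Q4, Q5, Q6}); total cost 9 + 15 + 6 + 5 = 35.
No covering selection has total cost below 35.

35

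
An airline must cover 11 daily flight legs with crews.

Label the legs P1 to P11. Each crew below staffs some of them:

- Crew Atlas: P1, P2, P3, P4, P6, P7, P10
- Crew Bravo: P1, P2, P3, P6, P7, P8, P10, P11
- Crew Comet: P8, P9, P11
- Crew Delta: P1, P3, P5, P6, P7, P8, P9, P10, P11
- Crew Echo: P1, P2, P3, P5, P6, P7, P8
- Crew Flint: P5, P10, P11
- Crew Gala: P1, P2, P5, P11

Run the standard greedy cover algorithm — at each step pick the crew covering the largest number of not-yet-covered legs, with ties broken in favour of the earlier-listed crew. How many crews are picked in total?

2

Greedy: pick Delta (covers 9 new) → pick Atlas (covers 2 new). Total picks: 2.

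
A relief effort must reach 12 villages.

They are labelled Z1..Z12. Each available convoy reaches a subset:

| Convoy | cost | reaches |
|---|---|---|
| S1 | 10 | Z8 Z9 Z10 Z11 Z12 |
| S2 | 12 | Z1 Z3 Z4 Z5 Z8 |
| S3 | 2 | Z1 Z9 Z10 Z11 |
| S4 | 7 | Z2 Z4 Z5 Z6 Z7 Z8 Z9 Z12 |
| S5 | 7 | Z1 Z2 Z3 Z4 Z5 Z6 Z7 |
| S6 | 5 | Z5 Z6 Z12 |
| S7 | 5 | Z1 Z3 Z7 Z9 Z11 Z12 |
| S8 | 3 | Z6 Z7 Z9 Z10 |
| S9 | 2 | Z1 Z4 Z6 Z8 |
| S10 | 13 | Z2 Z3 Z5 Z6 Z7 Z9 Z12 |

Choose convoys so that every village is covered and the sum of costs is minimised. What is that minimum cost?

S3, S4, S7 together cover every village (S3 ∪ S4 ∪ S7 = {Z1, Z2, Z3, Z4, Z5, Z6, Z7, Z8, Z9, Z10, Z11, Z12}); total cost 2 + 7 + 5 = 14.
The greedy pick S3, S9, S7, S4 costs 16; no covering selection beats 14.

14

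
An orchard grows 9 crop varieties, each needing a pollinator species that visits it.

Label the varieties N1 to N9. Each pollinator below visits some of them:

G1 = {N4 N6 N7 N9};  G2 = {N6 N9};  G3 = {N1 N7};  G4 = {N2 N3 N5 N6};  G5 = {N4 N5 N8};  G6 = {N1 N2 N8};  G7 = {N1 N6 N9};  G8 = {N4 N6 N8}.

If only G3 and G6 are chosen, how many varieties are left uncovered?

5

Union of G3, G6 = {N1, N2, N7, N8}.
Not covered: N3, N4, N5, N6, N9 — 5 varieties.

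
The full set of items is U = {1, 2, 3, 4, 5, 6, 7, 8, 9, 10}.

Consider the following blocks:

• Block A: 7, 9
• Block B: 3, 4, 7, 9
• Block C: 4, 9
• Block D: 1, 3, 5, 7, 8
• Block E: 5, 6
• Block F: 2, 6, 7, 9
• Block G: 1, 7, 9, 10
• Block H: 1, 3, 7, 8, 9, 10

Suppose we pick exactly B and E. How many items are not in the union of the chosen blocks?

Union of B, E = {3, 4, 5, 6, 7, 9}.
Not covered: 1, 2, 8, 10 — 4 items.

4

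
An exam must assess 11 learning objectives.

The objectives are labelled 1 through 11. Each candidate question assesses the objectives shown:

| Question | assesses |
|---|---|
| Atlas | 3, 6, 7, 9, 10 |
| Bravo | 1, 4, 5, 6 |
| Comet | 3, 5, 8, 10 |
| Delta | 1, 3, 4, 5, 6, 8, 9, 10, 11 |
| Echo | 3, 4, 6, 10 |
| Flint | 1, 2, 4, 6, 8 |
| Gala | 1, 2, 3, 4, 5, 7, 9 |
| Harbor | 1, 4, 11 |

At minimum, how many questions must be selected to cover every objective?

2

Delta and Gala together: Delta ∪ Gala = {1, 2, 3, 4, 5, 6, 7, 8, 9, 10, 11} — every objective is covered.
No single question has all 11 objectives (the largest, Delta, has 9), so 2 is optimal.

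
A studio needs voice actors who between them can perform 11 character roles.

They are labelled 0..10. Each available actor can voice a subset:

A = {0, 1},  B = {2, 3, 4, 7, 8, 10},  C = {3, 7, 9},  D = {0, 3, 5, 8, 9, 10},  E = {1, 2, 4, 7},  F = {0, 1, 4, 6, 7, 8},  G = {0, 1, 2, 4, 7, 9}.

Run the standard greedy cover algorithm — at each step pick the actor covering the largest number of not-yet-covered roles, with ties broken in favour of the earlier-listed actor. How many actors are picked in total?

Greedy: pick B (covers 6 new) → pick D (covers 3 new) → pick F (covers 2 new). Total picks: 3.

3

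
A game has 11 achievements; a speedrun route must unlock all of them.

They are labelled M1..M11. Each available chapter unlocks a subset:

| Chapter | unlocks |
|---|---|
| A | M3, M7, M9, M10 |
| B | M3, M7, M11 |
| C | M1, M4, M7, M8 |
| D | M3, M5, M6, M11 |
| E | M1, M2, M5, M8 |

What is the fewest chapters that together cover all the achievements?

Take {A, C, D, E}. Their union is {M1, M2, M3, M4, M5, M6, M7, M8, M9, M10, M11}, which is all 11 achievements.
No 3 of the 5 chapters cover everything (all 10 combinations miss at least one achievement), so 4 is optimal.

4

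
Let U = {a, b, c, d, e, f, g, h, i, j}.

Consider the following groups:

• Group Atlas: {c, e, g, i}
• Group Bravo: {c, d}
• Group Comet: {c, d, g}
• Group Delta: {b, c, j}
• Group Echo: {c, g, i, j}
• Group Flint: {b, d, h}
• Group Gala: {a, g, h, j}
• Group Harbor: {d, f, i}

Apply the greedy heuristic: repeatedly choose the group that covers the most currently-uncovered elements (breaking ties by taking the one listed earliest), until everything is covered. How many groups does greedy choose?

Greedy: pick Atlas (covers 4 new) → pick Flint (covers 3 new) → pick Gala (covers 2 new) → pick Harbor (covers 1 new). Total picks: 4.

4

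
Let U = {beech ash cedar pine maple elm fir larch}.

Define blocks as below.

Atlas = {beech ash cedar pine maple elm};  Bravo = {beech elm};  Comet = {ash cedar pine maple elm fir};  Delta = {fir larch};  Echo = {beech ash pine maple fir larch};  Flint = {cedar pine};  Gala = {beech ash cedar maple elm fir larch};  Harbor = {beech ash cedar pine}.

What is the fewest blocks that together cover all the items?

Gala and Harbor cover everything between them: the union {beech, ash, cedar, pine, maple, elm, fir, larch} is all of U.
No single block has all 8 items (the largest, Gala, has 7), so 2 is optimal.

2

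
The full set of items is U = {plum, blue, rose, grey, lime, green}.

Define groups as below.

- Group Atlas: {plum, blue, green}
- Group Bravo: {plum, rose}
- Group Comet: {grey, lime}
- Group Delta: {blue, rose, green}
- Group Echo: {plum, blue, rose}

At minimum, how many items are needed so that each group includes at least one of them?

H = {plum, lime, green} meets every group (each contains at least one member of H), and |H| = 3.
No choice of 2 items meets every group, so 3 is the minimum.

3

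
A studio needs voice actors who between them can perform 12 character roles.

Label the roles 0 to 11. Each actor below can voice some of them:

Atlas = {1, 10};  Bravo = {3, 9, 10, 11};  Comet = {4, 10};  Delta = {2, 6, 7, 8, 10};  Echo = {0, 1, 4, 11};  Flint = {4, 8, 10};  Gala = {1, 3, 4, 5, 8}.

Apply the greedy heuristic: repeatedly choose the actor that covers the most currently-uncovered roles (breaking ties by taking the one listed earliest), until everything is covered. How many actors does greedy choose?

Greedy: pick Delta (covers 5 new) → pick Echo (covers 4 new) → pick Bravo (covers 2 new) → pick Gala (covers 1 new). Total picks: 4.

4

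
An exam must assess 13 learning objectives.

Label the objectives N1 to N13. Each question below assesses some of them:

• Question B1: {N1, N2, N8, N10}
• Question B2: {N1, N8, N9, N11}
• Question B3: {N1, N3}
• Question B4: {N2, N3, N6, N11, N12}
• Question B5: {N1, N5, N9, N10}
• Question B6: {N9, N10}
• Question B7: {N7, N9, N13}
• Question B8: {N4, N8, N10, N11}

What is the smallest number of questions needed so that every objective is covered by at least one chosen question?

Take {B4, B5, B7, B8}. Their union is {N1, N2, N3, N4, N5, N6, N7, N8, N9, N10, N11, N12, N13}, which is all 13 objectives.
Only B8 contains N4, so B8 is forced; the remaining 9 objectives need at least 3 more questions (each remaining question adds at most 4) — so at least 4 questions are needed, and 4 is optimal.

4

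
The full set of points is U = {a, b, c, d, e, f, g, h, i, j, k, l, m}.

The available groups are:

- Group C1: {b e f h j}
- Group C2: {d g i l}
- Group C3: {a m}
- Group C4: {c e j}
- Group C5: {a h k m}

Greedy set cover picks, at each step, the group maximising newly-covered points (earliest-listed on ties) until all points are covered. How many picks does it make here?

4

Greedy: pick C1 (covers 5 new) → pick C2 (covers 4 new) → pick C5 (covers 3 new) → pick C4 (covers 1 new). Total picks: 4.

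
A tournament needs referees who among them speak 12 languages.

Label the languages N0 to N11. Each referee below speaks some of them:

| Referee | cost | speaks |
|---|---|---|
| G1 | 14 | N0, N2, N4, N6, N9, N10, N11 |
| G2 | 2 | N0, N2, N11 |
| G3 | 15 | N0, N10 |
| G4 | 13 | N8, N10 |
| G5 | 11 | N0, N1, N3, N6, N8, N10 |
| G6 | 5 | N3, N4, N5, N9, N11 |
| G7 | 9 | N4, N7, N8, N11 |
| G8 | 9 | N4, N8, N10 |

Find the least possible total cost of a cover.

G2, G5, G6, G7 together cover every language (G2 ∪ G5 ∪ G6 ∪ G7 = {N0, N1, N2, N3, N4, N5, N6, N7, N8, N9, N10, N11}); total cost 2 + 11 + 5 + 9 = 27.
No covering selection has total cost below 27.

27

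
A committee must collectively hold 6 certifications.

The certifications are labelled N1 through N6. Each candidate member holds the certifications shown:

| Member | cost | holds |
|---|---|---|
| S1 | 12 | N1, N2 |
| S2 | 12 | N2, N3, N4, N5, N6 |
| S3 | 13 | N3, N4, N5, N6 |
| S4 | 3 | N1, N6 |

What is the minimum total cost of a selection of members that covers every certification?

15

S2, S4 together cover every certification (S2 ∪ S4 = {N1, N2, N3, N4, N5, N6}); total cost 12 + 3 = 15.
No covering selection has total cost below 15.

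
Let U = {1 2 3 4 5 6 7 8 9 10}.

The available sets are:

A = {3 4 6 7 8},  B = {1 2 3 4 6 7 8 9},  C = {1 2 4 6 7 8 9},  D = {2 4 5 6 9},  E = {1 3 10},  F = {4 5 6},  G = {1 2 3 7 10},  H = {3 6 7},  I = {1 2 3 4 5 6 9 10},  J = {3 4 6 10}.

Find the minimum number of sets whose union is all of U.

2

C and I together: C ∪ I = {1, 2, 3, 4, 5, 6, 7, 8, 9, 10} — every point is covered.
No single set has all 10 points (the largest, B, has 8), so 2 is optimal.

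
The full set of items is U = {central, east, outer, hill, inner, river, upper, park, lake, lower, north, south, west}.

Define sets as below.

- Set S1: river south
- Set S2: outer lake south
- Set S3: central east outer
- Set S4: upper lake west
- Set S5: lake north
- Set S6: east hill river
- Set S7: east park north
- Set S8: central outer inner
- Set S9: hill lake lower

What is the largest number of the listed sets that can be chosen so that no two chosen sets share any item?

4

S1, S7, S8, S9 are pairwise disjoint (S1={river,south}; S7={east,park,north}; S8={central,outer,inner}; S9={hill,lake,lower}).
Every remaining set overlaps one of these, and no 5 of the listed sets are pairwise disjoint, so 4 is the maximum.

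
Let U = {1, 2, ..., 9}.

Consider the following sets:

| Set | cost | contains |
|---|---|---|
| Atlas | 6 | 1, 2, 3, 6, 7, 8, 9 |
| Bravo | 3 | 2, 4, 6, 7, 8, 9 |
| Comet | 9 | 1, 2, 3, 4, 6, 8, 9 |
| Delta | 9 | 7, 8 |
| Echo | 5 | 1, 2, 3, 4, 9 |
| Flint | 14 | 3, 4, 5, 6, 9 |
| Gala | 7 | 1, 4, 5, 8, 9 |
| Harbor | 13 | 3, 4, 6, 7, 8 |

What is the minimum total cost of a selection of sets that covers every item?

13

Atlas, Gala together cover every item (Atlas ∪ Gala = {1, 2, 3, 4, 5, 6, 7, 8, 9}); total cost 6 + 7 = 13.
The greedy pick Bravo, Echo, Gala costs 15; no covering selection beats 13.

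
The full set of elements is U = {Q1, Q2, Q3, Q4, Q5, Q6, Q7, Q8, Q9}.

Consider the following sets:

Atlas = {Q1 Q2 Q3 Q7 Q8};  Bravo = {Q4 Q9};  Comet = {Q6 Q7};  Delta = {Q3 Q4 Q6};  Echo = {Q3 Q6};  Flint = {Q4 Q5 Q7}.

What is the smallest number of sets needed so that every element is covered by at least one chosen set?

Atlas and Bravo and Delta and Flint together: Atlas ∪ Bravo ∪ Delta ∪ Flint = {Q1, Q2, Q3, Q4, Q5, Q6, Q7, Q8, Q9} — every element is covered.
No 3 of the 6 sets cover everything (all 20 combinations miss at least one element), so 4 is optimal.

4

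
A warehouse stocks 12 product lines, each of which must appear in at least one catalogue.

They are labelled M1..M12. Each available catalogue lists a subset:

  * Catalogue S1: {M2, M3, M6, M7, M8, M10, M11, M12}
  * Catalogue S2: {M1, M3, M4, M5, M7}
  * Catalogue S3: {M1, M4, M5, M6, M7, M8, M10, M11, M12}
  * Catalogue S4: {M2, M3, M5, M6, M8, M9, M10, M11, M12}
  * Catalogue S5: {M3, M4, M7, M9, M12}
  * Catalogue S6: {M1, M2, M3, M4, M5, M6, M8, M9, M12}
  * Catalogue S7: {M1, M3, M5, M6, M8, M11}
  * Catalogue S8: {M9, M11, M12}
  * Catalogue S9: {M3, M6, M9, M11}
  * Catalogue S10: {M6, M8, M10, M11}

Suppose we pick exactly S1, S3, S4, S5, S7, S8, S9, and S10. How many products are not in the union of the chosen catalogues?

Union of S1, S3, S4, S5, S7, S8, S9, S10 = {M1, M2, M3, M4, M5, M6, M7, M8, M9, M10, M11, M12} — that's every product, so 0 are uncovered.

0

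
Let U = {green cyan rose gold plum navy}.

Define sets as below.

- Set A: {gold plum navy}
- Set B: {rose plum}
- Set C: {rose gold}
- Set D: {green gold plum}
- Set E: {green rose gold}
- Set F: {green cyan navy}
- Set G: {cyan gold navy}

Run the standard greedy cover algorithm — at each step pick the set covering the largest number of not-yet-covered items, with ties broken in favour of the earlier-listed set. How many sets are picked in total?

Greedy: pick A (covers 3 new) → pick E (covers 2 new) → pick F (covers 1 new). Total picks: 3.

3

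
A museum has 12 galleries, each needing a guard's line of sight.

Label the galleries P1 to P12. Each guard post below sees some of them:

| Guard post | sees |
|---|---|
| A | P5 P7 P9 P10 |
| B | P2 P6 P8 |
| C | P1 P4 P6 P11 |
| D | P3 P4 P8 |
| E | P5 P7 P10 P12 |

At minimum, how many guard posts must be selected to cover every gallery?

5

A and B and C and D and E together: A ∪ B ∪ C ∪ D ∪ E = {P1, P2, P3, P4, P5, P6, P7, P8, P9, P10, P11, P12} — every gallery is covered.
No 4 of the 5 guard posts cover everything (all 5 combinations miss at least one gallery), so 5 is optimal.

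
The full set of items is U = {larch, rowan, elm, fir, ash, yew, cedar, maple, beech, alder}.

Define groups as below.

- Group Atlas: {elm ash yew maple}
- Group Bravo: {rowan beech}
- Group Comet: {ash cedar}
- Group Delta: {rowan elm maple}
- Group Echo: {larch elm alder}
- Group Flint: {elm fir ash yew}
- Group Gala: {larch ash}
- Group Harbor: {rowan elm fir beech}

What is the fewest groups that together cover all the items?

4

Atlas, Comet, Echo, and Harbor cover everything between them: the union {larch, rowan, elm, fir, ash, yew, cedar, maple, beech, alder} is all of U.
Only Echo contains alder, so Echo is forced; the remaining 7 items need at least 3 more groups (each remaining group adds at most 3) — so at least 4 groups are needed, and 4 is optimal.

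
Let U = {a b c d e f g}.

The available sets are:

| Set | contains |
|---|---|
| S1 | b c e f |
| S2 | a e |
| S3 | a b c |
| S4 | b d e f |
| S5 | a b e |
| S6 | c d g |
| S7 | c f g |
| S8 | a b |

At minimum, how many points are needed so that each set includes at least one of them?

3

Take H = {a, e, g}. Each listed set contains at least one of these, so H is a hitting set of size 3.
No choice of 2 points meets every set, so 3 is the minimum.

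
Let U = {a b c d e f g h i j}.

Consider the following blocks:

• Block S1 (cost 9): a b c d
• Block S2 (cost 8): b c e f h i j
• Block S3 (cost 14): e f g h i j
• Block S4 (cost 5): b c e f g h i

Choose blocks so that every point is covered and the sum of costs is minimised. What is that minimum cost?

22

S1, S2, S4 together cover every point (S1 ∪ S2 ∪ S4 = {a, b, c, d, e, f, g, h, i, j}); total cost 9 + 8 + 5 = 22.
No covering selection has total cost below 22.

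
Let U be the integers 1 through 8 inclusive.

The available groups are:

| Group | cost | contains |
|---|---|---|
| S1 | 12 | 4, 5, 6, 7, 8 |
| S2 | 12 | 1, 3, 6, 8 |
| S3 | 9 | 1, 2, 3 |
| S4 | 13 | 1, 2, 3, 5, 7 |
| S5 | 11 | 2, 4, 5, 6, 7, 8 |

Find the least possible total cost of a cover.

S3, S5 together cover every point (S3 ∪ S5 = {1, 2, 3, 4, 5, 6, 7, 8}); total cost 9 + 11 = 20.
No covering selection has total cost below 20.

20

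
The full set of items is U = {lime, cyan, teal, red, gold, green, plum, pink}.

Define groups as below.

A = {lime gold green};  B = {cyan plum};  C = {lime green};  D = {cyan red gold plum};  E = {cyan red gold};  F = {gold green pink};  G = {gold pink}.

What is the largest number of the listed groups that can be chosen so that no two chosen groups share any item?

3

B, C, G are pairwise disjoint (B={cyan,plum}; C={lime,green}; G={gold,pink}).
Every remaining group overlaps one of these, and no 4 of the listed groups are pairwise disjoint, so 3 is the maximum.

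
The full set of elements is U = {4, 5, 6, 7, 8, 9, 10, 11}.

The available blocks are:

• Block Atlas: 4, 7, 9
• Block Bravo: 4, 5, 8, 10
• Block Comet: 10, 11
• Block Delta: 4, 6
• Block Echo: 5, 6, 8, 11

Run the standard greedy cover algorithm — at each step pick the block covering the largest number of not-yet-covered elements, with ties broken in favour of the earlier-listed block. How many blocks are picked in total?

3

Greedy: pick Bravo (covers 4 new) → pick Atlas (covers 2 new) → pick Echo (covers 2 new). Total picks: 3.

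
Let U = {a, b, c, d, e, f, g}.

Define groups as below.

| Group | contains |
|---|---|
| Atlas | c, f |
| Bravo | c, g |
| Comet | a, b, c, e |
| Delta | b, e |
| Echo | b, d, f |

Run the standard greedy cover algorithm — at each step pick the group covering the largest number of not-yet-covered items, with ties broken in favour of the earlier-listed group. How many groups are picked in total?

3

Greedy: pick Comet (covers 4 new) → pick Echo (covers 2 new) → pick Bravo (covers 1 new). Total picks: 3.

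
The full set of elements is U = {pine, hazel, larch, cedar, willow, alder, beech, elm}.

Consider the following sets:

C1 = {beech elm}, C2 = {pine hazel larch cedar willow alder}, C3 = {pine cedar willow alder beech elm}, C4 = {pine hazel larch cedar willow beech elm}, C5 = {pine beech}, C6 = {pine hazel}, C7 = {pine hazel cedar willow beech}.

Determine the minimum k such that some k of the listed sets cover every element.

2

C3 and C4 together: C3 ∪ C4 = {pine, hazel, larch, cedar, willow, alder, beech, elm} — every element is covered.
No single set has all 8 elements (the largest, C4, has 7), so 2 is optimal.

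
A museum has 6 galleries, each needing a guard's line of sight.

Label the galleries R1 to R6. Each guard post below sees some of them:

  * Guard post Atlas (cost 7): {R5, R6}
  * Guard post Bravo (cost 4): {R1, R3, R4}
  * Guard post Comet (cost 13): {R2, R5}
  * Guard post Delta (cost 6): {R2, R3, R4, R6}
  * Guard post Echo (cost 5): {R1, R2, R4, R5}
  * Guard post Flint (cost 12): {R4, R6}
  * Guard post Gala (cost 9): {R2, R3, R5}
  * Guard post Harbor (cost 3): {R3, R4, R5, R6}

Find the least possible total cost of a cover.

8

Echo, Harbor together cover every gallery (Echo ∪ Harbor = {R1, R2, R3, R4, R5, R6}); total cost 5 + 3 = 8.
No covering selection has total cost below 8.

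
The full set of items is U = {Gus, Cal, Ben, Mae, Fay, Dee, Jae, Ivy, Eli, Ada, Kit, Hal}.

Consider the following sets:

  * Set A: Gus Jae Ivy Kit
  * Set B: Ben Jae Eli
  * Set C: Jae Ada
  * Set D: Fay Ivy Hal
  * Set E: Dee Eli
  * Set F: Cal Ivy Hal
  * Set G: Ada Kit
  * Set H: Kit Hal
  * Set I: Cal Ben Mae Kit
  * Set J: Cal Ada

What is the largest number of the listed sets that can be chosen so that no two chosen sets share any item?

C, D, E, I are pairwise disjoint (C={Jae,Ada}; D={Fay,Ivy,Hal}; E={Dee,Eli}; I={Cal,Ben,Mae,Kit}).
Every remaining set overlaps one of these, and no 5 of the listed sets are pairwise disjoint, so 4 is the maximum.

4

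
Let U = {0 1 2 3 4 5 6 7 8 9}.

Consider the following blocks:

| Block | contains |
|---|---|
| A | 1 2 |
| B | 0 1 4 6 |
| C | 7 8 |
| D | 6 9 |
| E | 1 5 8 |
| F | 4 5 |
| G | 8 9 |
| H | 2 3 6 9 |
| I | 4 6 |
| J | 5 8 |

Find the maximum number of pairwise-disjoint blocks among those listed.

A, C, D, F are pairwise disjoint (A={1,2}; C={7,8}; D={6,9}; F={4,5}).
Every remaining block overlaps one of these, and no 5 of the listed blocks are pairwise disjoint, so 4 is the maximum.

4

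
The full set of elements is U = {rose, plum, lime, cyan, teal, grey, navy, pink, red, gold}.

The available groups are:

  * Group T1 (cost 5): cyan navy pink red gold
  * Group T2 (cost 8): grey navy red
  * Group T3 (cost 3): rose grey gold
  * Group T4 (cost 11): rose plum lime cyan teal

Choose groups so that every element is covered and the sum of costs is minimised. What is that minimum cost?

T1, T3, T4 together cover every element (T1 ∪ T3 ∪ T4 = {rose, plum, lime, cyan, teal, grey, navy, pink, red, gold}); total cost 5 + 3 + 11 = 19.
No covering selection has total cost below 19.

19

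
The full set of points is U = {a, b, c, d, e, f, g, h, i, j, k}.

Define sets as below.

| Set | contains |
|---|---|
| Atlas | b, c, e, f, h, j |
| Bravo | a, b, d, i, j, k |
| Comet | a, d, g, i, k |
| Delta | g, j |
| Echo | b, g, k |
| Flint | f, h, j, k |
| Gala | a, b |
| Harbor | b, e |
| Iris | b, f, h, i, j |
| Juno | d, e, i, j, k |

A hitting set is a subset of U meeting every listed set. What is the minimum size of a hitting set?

3

The 3 points {b, g, j} hit every set.
No choice of 2 points meets every set, so 3 is the minimum.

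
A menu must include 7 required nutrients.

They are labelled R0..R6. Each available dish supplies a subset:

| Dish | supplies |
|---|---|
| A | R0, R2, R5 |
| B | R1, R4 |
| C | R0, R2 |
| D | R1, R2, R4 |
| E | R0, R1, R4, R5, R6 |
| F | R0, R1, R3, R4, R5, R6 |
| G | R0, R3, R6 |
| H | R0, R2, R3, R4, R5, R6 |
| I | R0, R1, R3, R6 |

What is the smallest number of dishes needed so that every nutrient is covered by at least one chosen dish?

2

D and H together: D ∪ H = {R0, R1, R2, R3, R4, R5, R6} — every nutrient is covered.
No single dish has all 7 nutrients (the largest, F, has 6), so 2 is optimal.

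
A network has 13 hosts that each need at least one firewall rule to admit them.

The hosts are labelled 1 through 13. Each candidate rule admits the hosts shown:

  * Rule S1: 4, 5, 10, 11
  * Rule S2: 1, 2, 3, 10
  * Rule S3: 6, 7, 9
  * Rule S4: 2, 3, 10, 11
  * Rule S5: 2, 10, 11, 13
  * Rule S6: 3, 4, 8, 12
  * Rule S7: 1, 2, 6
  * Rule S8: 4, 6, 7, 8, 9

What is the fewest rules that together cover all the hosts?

5

S1 and S2 and S5 and S6 and S8 together: S1 ∪ S2 ∪ S5 ∪ S6 ∪ S8 = {1, 2, 3, 4, 5, 6, 7, 8, 9, 10, 11, 12, 13} — every host is covered.
No 4 of the 8 rules cover everything (all 70 combinations miss at least one host), so 5 is optimal.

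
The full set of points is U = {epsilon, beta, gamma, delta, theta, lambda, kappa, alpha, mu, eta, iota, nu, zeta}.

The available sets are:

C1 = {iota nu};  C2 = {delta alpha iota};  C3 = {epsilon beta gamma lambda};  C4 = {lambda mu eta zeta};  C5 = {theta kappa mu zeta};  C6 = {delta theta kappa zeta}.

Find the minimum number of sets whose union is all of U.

5

C1, C2, C3, C4, and C5 cover everything between them: the union {epsilon, beta, gamma, delta, theta, lambda, kappa, alpha, mu, eta, iota, nu, zeta} is all of U.
No 4 of the 6 sets cover everything (all 15 combinations miss at least one point), so 5 is optimal.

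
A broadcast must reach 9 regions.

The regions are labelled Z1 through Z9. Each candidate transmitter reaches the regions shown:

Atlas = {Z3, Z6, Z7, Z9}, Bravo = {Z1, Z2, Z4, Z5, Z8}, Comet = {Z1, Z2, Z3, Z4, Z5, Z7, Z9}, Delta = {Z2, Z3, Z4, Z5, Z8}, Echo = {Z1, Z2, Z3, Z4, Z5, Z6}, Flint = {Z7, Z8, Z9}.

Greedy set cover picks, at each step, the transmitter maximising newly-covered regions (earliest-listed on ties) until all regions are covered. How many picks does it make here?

Greedy: pick Comet (covers 7 new) → pick Atlas (covers 1 new) → pick Bravo (covers 1 new). Total picks: 3.
(The true minimum cover uses only 2 transmitters, so greedy is not optimal here.)

3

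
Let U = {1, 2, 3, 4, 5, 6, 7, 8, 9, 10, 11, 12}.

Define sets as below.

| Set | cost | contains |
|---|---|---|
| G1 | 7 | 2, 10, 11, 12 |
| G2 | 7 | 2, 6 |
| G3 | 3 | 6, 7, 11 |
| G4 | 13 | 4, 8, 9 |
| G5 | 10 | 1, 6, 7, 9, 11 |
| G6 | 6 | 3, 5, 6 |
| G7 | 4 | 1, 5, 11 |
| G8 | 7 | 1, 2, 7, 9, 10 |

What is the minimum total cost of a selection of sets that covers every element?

33

G1, G3, G4, G6, G7 together cover every element (G1 ∪ G3 ∪ G4 ∪ G6 ∪ G7 = {1, 2, 3, 4, 5, 6, 7, 8, 9, 10, 11, 12}); total cost 7 + 3 + 13 + 6 + 4 = 33.
The greedy pick G3, G8, G6, G4, G1 costs 36; no covering selection beats 33.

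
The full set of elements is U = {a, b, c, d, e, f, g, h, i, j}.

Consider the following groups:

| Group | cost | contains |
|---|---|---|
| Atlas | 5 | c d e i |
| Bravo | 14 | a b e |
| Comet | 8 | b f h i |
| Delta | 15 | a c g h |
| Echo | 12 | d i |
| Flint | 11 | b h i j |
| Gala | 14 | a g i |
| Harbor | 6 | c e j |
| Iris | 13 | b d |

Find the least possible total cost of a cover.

Atlas, Comet, Gala, Harbor together cover every element (Atlas ∪ Comet ∪ Gala ∪ Harbor = {a, b, c, d, e, f, g, h, i, j}); total cost 5 + 8 + 14 + 6 = 33.
No covering selection has total cost below 33.

33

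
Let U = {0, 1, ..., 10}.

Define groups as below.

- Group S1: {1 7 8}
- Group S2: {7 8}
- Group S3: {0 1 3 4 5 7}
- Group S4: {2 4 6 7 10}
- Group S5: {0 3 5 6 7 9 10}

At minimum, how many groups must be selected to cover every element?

Take {S1, S4, S5}. Their union is {0, 1, 2, 3, 4, 5, 6, 7, 8, 9, 10}, which is all 11 elements.
Only S4 contains 2, so S4 is forced; the remaining 6 elements need at least 2 more groups (each remaining group adds at most 4) — so at least 3 groups are needed, and 3 is optimal.

3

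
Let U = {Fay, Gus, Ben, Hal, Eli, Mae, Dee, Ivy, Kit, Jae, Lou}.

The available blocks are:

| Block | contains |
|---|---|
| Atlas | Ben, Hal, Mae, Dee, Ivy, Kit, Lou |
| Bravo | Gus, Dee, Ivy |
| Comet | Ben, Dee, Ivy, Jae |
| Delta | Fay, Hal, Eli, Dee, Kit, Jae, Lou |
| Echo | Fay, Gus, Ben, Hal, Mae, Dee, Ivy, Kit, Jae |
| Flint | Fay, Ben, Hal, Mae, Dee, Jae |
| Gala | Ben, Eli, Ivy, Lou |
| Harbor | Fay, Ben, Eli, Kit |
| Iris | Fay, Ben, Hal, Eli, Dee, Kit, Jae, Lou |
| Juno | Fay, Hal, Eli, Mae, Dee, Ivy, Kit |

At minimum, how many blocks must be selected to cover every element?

2

Echo and Gala cover everything between them: the union {Fay, Gus, Ben, Hal, Eli, Mae, Dee, Ivy, Kit, Jae, Lou} is all of U.
No single block has all 11 elements (the largest, Echo, has 9), so 2 is optimal.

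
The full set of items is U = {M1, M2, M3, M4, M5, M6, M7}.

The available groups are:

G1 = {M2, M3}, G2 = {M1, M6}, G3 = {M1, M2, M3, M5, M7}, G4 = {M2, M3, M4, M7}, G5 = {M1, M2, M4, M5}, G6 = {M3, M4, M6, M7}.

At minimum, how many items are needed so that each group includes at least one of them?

2

Take H = {M2, M6}. Each listed group contains at least one of these, so H is a hitting set of size 2.
The groups G2, G4 are pairwise disjoint, so any hitting set needs a separate item for each — at least 2. Hence 2 is optimal.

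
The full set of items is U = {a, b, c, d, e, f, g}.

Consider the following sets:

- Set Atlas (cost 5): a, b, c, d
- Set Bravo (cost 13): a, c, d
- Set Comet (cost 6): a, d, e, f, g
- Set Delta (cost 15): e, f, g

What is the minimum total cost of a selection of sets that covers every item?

Atlas, Comet together cover every item (Atlas ∪ Comet = {a, b, c, d, e, f, g}); total cost 5 + 6 = 11.
No covering selection has total cost below 11.

11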